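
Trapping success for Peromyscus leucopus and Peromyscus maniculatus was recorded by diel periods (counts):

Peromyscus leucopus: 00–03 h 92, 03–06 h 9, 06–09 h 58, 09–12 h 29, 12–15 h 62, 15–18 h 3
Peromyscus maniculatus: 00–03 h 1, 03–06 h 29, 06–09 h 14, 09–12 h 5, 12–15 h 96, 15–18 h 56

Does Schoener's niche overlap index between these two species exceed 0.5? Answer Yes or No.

Proportions for Peromyscus leucopus (n=253): 92/253=0.3636, 9/253=0.0356, 58/253=0.2292, 29/253=0.1146, 62/253=0.2451, 3/253=0.0119
Proportions for Peromyscus maniculatus (n=201): 1/201=0.0050, 29/201=0.1443, 14/201=0.0697, 5/201=0.0249, 96/201=0.4776, 56/201=0.2786
Σ|p₁ᵢ − p₂ᵢ| = 0.3586 + 0.1087 + 0.1595 + 0.0897 + 0.2325 + 0.2667 = 1.2157
D = 1 − ½ × 1.2157 = 1 − 0.60785 = 0.39215
D = 0.39215 < 0.5 → No.

No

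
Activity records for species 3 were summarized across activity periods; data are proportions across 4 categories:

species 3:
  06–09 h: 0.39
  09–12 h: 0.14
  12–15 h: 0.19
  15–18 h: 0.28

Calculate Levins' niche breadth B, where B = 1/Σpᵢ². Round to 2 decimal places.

3.49

Σpᵢ² = 0.39² + 0.14² + 0.19² + 0.28² = 0.1521 + 0.0196 + 0.0361 + 0.0784 = 0.2862
B = 1 / 0.2862 = 3.4941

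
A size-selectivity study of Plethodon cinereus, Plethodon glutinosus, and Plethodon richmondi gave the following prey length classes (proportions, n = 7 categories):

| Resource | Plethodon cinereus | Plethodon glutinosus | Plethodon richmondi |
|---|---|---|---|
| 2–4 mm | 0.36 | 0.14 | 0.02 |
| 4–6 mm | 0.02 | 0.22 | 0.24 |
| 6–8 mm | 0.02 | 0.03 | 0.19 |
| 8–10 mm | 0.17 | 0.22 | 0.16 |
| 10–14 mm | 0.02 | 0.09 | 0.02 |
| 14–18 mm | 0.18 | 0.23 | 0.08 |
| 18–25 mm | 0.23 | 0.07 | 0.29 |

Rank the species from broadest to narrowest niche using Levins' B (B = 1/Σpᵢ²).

Σp_cineᵢ² = 0.36² + 0.02² + 0.02² + 0.17² + 0.02² + 0.18² + 0.23² = 0.1296 + 0.0004 + 0.0004 + 0.0289 + 0.0004 + 0.0324 + 0.0529 = 0.2450
B_cine = 1 / 0.2450 = 4.0816
Σp_glutᵢ² = 0.14² + 0.22² + 0.03² + 0.22² + 0.09² + 0.23² + 0.07² = 0.0196 + 0.0484 + 0.0009 + 0.0484 + 0.0081 + 0.0529 + 0.0049 = 0.1832
B_glut = 1 / 0.1832 = 5.4585
Σp_richᵢ² = 0.02² + 0.24² + 0.19² + 0.16² + 0.02² + 0.08² + 0.29² = 0.0004 + 0.0576 + 0.0361 + 0.0256 + 0.0004 + 0.0064 + 0.0841 = 0.2106
B_rich = 1 / 0.2106 = 4.7483
Ranking by B (broadest → narrowest): Plethodon glutinosus (5.46) > Plethodon richmondi (4.75) > Plethodon cinereus (4.08)

Plethodon glutinosus > Plethodon richmondi > Plethodon cinereus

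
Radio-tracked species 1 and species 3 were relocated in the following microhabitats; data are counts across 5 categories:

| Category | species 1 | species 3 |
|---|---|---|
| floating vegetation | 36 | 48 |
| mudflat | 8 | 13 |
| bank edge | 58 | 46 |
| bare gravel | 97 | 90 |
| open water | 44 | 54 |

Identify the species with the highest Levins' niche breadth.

species 3

Proportions for species 1 (n=243): 36/243=0.1481, 8/243=0.0329, 58/243=0.2387, 97/243=0.3992, 44/243=0.1811
Proportions for species 3 (n=251): 48/251=0.1912, 13/251=0.0518, 46/251=0.1833, 90/251=0.3586, 54/251=0.2151
Σp_1ᵢ² = 0.1481² + 0.0329² + 0.2387² + 0.3992² + 0.1811² = 0.021934 + 0.001082 + 0.056978 + 0.159361 + 0.032797 = 0.272152
B_1 = 1 / 0.272152 = 3.6744
Σp_3ᵢ² = 0.1912² + 0.0518² + 0.1833² + 0.3586² + 0.2151² = 0.036557 + 0.002683 + 0.033599 + 0.128594 + 0.046268 = 0.247701
B_3 = 1 / 0.247701 = 4.0371
Highest B → broadest niche (most generalist): species 3 (B = 4.04).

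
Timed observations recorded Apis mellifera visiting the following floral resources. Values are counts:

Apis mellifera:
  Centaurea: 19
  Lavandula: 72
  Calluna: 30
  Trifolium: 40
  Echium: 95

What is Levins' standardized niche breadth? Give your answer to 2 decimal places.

Proportions for Apis mellifera (n=256): 19/256=0.0742, 72/256=0.2813, 30/256=0.1172, 40/256=0.1563, 95/256=0.3711
Σpᵢ² = 0.0742² + 0.2813² + 0.1172² + 0.1563² + 0.3711² = 0.005506 + 0.079130 + 0.013736 + 0.024430 + 0.137715 = 0.260517
B = 1 / 0.260517 = 3.8385
Bₛ = (B − 1)/(n − 1) = (3.8385 − 1)/(5 − 1) = 2.8385/4 = 0.7096

0.71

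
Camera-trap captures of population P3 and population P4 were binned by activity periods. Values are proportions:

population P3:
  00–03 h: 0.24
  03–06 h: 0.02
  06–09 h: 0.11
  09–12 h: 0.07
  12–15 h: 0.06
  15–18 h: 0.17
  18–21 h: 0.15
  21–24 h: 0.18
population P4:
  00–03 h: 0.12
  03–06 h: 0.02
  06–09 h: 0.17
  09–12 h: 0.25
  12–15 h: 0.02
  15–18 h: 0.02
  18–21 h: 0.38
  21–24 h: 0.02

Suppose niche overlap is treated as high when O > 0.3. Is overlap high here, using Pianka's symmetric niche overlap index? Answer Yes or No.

Yes

Σ p₁ᵢp₂ᵢ = 0.0288 + 0.0004 + 0.0187 + 0.0175 + 0.0012 + 0.0034 + 0.0570 + 0.0036 = 0.1306
Σp_1ᵢ² = 0.24² + 0.02² + 0.11² + 0.07² + 0.06² + 0.17² + 0.15² + 0.18² = 0.0576 + 0.0004 + 0.0121 + 0.0049 + 0.0036 + 0.0289 + 0.0225 + 0.0324 = 0.1624
Σp_2ᵢ² = 0.12² + 0.02² + 0.17² + 0.25² + 0.02² + 0.02² + 0.38² + 0.02² = 0.0144 + 0.0004 + 0.0289 + 0.0625 + 0.0004 + 0.0004 + 0.1444 + 0.0004 = 0.2518
O = 0.1306 / √(0.1624 × 0.2518) = 0.1306 / 0.20222 = 0.6458
O = 0.6458 > 0.3 → Yes.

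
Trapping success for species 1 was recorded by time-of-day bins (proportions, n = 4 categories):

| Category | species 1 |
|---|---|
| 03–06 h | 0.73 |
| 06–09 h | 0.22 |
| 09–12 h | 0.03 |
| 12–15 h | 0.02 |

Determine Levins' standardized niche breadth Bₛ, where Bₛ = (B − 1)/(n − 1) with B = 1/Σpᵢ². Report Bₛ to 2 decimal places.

Σpᵢ² = 0.73² + 0.22² + 0.03² + 0.02² = 0.5329 + 0.0484 + 0.0009 + 0.0004 = 0.5826
B = 1 / 0.5826 = 1.7164
Bₛ = (B − 1)/(n − 1) = (1.7164 − 1)/(4 − 1) = 0.7164/3 = 0.2388

0.24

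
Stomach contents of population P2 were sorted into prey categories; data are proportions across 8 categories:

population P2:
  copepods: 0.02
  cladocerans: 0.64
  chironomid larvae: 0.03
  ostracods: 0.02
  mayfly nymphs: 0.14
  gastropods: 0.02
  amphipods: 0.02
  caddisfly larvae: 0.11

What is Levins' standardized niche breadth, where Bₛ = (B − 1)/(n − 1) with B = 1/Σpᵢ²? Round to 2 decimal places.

Σpᵢ² = 0.02² + 0.64² + 0.03² + 0.02² + 0.14² + 0.02² + 0.02² + 0.11² = 0.0004 + 0.4096 + 0.0009 + 0.0004 + 0.0196 + 0.0004 + 0.0004 + 0.0121 = 0.4438
B = 1 / 0.4438 = 2.2533
Bₛ = (B − 1)/(n − 1) = (2.2533 − 1)/(8 − 1) = 1.2533/7 = 0.1790

0.18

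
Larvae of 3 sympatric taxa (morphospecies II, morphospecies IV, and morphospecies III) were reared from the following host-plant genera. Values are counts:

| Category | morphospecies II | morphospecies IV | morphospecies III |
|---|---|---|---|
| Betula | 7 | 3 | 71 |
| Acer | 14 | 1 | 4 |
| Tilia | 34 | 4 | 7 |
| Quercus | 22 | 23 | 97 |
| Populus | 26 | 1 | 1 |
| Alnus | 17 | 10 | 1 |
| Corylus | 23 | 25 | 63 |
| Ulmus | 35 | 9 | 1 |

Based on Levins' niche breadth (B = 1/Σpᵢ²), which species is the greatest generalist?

morphospecies II

Proportions for morphospecies II (n=178): 7/178=0.0393, 14/178=0.0787, 34/178=0.1910, 22/178=0.1236, 26/178=0.1461, 17/178=0.0955, 23/178=0.1292, 35/178=0.1966
Proportions for morphospecies IV (n=76): 3/76=0.0395, 1/76=0.0132, 4/76=0.0526, 23/76=0.3026, 1/76=0.0132, 10/76=0.1316, 25/76=0.3289, 9/76=0.1184
Proportions for morphospecies III (n=245): 71/245=0.2898, 4/245=0.0163, 7/245=0.0286, 97/245=0.3959, 1/245=0.0041, 1/245=0.0041, 63/245=0.2571, 1/245=0.0041
Σp_IIᵢ² = 0.0393² + 0.0787² + 0.1910² + 0.1236² + 0.1461² + 0.0955² + 0.1292² + 0.1966² = 0.001544 + 0.006194 + 0.036481 + 0.015277 + 0.021345 + 0.009120 + 0.016693 + 0.038652 = 0.145306
B_II = 1 / 0.145306 = 6.8820
Σp_IVᵢ² = 0.0395² + 0.0132² + 0.0526² + 0.3026² + 0.0132² + 0.1316² + 0.3289² + 0.1184² = 0.001560 + 0.000174 + 0.002767 + 0.091567 + 0.000174 + 0.017319 + 0.108175 + 0.014019 = 0.235755
B_IV = 1 / 0.235755 = 4.2417
Σp_IIIᵢ² = 0.2898² + 0.0163² + 0.0286² + 0.3959² + 0.0041² + 0.0041² + 0.2571² + 0.0041² = 0.083984 + 0.000266 + 0.000818 + 0.156737 + 0.000017 + 0.000017 + 0.066100 + 0.000017 = 0.307956
B_III = 1 / 0.307956 = 3.2472
Highest B → broadest niche (most generalist): morphospecies II (B = 6.88).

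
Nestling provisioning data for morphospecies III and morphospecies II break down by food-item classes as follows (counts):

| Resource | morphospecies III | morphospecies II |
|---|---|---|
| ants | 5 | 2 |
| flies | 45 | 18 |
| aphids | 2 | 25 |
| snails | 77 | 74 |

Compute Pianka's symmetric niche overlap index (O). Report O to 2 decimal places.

Proportions for morphospecies III (n=129): 5/129=0.0388, 45/129=0.3488, 2/129=0.0155, 77/129=0.5969
Proportions for morphospecies II (n=119): 2/119=0.0168, 18/119=0.1513, 25/119=0.2101, 74/119=0.6218
Σ p₁ᵢp₂ᵢ = 0.000652 + 0.052773 + 0.003257 + 0.371152 = 0.427834
Σp_1ᵢ² = 0.0388² + 0.3488² + 0.0155² + 0.5969² = 0.001505 + 0.121661 + 0.000240 + 0.356290 = 0.479696
Σp_2ᵢ² = 0.0168² + 0.1513² + 0.2101² + 0.6218² = 0.000282 + 0.022892 + 0.044142 + 0.386635 = 0.453951
O = 0.427834 / √(0.479696 × 0.453951) = 0.427834 / 0.4666460 = 0.9168

0.92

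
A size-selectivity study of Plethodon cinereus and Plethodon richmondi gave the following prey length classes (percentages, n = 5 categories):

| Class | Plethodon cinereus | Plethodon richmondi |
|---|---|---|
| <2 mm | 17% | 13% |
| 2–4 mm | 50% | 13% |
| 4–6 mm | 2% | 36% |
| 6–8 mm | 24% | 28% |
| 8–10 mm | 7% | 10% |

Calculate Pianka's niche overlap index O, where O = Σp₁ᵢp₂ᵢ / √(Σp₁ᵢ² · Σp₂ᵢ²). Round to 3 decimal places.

Convert percentages to proportions (divide by 100).
Σ p₁ᵢp₂ᵢ = 0.0221 + 0.0650 + 0.0072 + 0.0672 + 0.0070 = 0.1685
Σp_1ᵢ² = 0.17² + 0.50² + 0.02² + 0.24² + 0.07² = 0.0289 + 0.2500 + 0.0004 + 0.0576 + 0.0049 = 0.3418
Σp_2ᵢ² = 0.13² + 0.13² + 0.36² + 0.28² + 0.10² = 0.0169 + 0.0169 + 0.1296 + 0.0784 + 0.0100 = 0.2518
O = 0.1685 / √(0.3418 × 0.2518) = 0.1685 / 0.293369 = 0.57436

0.574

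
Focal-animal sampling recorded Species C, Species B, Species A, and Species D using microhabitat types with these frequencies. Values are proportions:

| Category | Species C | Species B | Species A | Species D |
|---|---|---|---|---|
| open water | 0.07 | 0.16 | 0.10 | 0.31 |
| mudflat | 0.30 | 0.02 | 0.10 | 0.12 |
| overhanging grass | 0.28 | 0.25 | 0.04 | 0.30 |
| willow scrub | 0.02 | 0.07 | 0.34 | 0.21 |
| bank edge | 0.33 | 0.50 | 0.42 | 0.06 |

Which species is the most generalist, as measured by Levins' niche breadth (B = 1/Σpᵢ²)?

Σp_Cᵢ² = 0.07² + 0.30² + 0.28² + 0.02² + 0.33² = 0.0049 + 0.0900 + 0.0784 + 0.0004 + 0.1089 = 0.2826
B_C = 1 / 0.2826 = 3.5386
Σp_Bᵢ² = 0.16² + 0.02² + 0.25² + 0.07² + 0.50² = 0.0256 + 0.0004 + 0.0625 + 0.0049 + 0.2500 = 0.3434
B_B = 1 / 0.3434 = 2.9121
Σp_Aᵢ² = 0.10² + 0.10² + 0.04² + 0.34² + 0.42² = 0.0100 + 0.0100 + 0.0016 + 0.1156 + 0.1764 = 0.3136
B_A = 1 / 0.3136 = 3.1888
Σp_Dᵢ² = 0.31² + 0.12² + 0.30² + 0.21² + 0.06² = 0.0961 + 0.0144 + 0.0900 + 0.0441 + 0.0036 = 0.2482
B_D = 1 / 0.2482 = 4.0290
Highest B → broadest niche (most generalist): Species D (B = 4.03).

Species D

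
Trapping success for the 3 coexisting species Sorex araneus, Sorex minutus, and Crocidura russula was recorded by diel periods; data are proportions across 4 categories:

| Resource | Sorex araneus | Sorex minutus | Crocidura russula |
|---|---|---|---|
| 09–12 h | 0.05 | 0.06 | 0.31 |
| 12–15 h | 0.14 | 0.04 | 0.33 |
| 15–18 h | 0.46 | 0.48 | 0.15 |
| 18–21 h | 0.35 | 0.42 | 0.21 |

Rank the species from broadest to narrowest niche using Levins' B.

Crocidura russula > Sorex araneus > Sorex minutus

Σp_aranᵢ² = 0.05² + 0.14² + 0.46² + 0.35² = 0.0025 + 0.0196 + 0.2116 + 0.1225 = 0.3562
B_aran = 1 / 0.3562 = 2.8074
Σp_minuᵢ² = 0.06² + 0.04² + 0.48² + 0.42² = 0.0036 + 0.0016 + 0.2304 + 0.1764 = 0.4120
B_minu = 1 / 0.4120 = 2.4272
Σp_russᵢ² = 0.31² + 0.33² + 0.15² + 0.21² = 0.0961 + 0.1089 + 0.0225 + 0.0441 = 0.2716
B_russ = 1 / 0.2716 = 3.6819
Ranking by B (broadest → narrowest): Crocidura russula (3.68) > Sorex araneus (2.81) > Sorex minutus (2.43)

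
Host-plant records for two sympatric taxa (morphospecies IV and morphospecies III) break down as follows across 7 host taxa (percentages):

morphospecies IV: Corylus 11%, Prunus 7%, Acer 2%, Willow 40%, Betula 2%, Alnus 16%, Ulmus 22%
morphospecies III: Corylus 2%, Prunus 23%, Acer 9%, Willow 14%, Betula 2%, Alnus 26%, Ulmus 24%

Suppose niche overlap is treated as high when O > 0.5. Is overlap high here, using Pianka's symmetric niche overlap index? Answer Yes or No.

Convert percentages to proportions (divide by 100).
Σ p₁ᵢp₂ᵢ = 0.0022 + 0.0161 + 0.0018 + 0.0560 + 0.0004 + 0.0416 + 0.0528 = 0.1709
Σp_1ᵢ² = 0.11² + 0.07² + 0.02² + 0.40² + 0.02² + 0.16² + 0.22² = 0.0121 + 0.0049 + 0.0004 + 0.1600 + 0.0004 + 0.0256 + 0.0484 = 0.2518
Σp_2ᵢ² = 0.02² + 0.23² + 0.09² + 0.14² + 0.02² + 0.26² + 0.24² = 0.0004 + 0.0529 + 0.0081 + 0.0196 + 0.0004 + 0.0676 + 0.0576 = 0.2066
O = 0.1709 / √(0.2518 × 0.2066) = 0.1709 / 0.22808 = 0.7493
O = 0.7493 > 0.5 → Yes.

Yes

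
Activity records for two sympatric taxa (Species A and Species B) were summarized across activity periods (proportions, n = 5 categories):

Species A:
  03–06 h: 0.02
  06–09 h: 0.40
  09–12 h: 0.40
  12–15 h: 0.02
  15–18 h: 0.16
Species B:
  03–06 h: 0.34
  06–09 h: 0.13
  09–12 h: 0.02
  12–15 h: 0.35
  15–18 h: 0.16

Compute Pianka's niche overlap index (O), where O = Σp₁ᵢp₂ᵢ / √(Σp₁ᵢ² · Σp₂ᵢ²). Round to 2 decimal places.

0.32

Σ p₁ᵢp₂ᵢ = 0.0068 + 0.0520 + 0.0080 + 0.0070 + 0.0256 = 0.0994
Σp_1ᵢ² = 0.02² + 0.40² + 0.40² + 0.02² + 0.16² = 0.0004 + 0.1600 + 0.1600 + 0.0004 + 0.0256 = 0.3464
Σp_2ᵢ² = 0.34² + 0.13² + 0.02² + 0.35² + 0.16² = 0.1156 + 0.0169 + 0.0004 + 0.1225 + 0.0256 = 0.2810
O = 0.0994 / √(0.3464 × 0.2810) = 0.0994 / 0.31199 = 0.3186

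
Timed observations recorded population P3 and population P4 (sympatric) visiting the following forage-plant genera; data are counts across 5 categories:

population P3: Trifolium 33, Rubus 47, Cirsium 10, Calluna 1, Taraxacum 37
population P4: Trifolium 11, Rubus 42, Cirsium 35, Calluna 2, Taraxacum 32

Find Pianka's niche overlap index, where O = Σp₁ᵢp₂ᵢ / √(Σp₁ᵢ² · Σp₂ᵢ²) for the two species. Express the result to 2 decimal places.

0.87

Proportions for population P3 (n=128): 33/128=0.2578, 47/128=0.3672, 10/128=0.0781, 1/128=0.0078, 37/128=0.2891
Proportions for population P4 (n=122): 11/122=0.0902, 42/122=0.3443, 35/122=0.2869, 2/122=0.0164, 32/122=0.2623
Σ p₁ᵢp₂ᵢ = 0.023254 + 0.126427 + 0.022407 + 0.000128 + 0.075831 = 0.248047
Σp_1ᵢ² = 0.2578² + 0.3672² + 0.0781² + 0.0078² + 0.2891² = 0.066461 + 0.134836 + 0.006100 + 0.000061 + 0.083579 = 0.291037
Σp_2ᵢ² = 0.0902² + 0.3443² + 0.2869² + 0.0164² + 0.2623² = 0.008136 + 0.118542 + 0.082312 + 0.000269 + 0.068801 = 0.278060
O = 0.248047 / √(0.291037 × 0.278060) = 0.248047 / 0.2844745 = 0.8719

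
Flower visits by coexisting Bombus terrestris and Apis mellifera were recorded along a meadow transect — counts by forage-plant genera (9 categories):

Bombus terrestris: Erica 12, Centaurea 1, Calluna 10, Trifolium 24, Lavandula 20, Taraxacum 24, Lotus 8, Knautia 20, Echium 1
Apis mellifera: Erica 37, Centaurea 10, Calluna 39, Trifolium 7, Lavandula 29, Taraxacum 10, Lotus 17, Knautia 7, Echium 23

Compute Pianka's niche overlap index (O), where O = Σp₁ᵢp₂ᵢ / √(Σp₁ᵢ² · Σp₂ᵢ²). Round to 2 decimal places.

0.64

Proportions for Bombus terrestris (n=120): 12/120=0.1000, 1/120=0.0083, 10/120=0.0833, 24/120=0.2000, 20/120=0.1667, 24/120=0.2000, 8/120=0.0667, 20/120=0.1667, 1/120=0.0083
Proportions for Apis mellifera (n=179): 37/179=0.2067, 10/179=0.0559, 39/179=0.2179, 7/179=0.0391, 29/179=0.1620, 10/179=0.0559, 17/179=0.0950, 7/179=0.0391, 23/179=0.1285
Σ p₁ᵢp₂ᵢ = 0.020670 + 0.000464 + 0.018151 + 0.007820 + 0.027005 + 0.011180 + 0.006337 + 0.006518 + 0.001067 = 0.099212
Σp_1ᵢ² = 0.1000² + 0.0083² + 0.0833² + 0.2000² + 0.1667² + 0.2000² + 0.0667² + 0.1667² + 0.0083² = 0.010000 + 0.000069 + 0.006939 + 0.040000 + 0.027789 + 0.040000 + 0.004449 + 0.027789 + 0.000069 = 0.157104
Σp_2ᵢ² = 0.2067² + 0.0559² + 0.2179² + 0.0391² + 0.1620² + 0.0559² + 0.0950² + 0.0391² + 0.1285² = 0.042725 + 0.003125 + 0.047480 + 0.001529 + 0.026244 + 0.003125 + 0.009025 + 0.001529 + 0.016512 = 0.151294
O = 0.099212 / √(0.157104 × 0.151294) = 0.099212 / 0.1541716 = 0.6435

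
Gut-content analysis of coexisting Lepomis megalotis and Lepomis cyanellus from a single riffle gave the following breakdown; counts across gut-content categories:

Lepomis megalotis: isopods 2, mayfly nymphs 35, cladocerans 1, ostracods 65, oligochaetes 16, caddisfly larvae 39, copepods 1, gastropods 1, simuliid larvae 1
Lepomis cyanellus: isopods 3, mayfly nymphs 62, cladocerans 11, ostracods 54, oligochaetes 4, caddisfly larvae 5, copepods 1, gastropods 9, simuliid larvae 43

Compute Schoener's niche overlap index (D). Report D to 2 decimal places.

0.58

Proportions for Lepomis megalotis (n=161): 2/161=0.0124, 35/161=0.2174, 1/161=0.0062, 65/161=0.4037, 16/161=0.0994, 39/161=0.2422, 1/161=0.0062, 1/161=0.0062, 1/161=0.0062
Proportions for Lepomis cyanellus (n=192): 3/192=0.0156, 62/192=0.3229, 11/192=0.0573, 54/192=0.2813, 4/192=0.0208, 5/192=0.0260, 1/192=0.0052, 9/192=0.0469, 43/192=0.2240
Σ|p₁ᵢ − p₂ᵢ| = 0.0032 + 0.1055 + 0.0511 + 0.1224 + 0.0786 + 0.2162 + 0.0010 + 0.0407 + 0.2178 = 0.8365
D = 1 − ½ × 0.8365 = 1 − 0.41825 = 0.58175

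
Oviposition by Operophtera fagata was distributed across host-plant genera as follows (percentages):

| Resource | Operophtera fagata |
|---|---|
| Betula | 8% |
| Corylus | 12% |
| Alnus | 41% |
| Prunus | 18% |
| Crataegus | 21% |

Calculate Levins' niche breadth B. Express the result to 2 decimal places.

Convert percentages to proportions (divide by 100).
Σpᵢ² = 0.08² + 0.12² + 0.41² + 0.18² + 0.21² = 0.0064 + 0.0144 + 0.1681 + 0.0324 + 0.0441 = 0.2654
B = 1 / 0.2654 = 3.7679

3.77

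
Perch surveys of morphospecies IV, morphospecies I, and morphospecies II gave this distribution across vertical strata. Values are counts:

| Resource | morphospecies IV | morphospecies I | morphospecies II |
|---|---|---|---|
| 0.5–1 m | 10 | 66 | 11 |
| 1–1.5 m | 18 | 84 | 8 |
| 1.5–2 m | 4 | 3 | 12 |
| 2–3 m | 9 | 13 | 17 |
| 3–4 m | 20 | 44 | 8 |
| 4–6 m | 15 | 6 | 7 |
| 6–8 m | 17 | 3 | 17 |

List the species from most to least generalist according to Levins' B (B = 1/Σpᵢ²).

Proportions for morphospecies IV (n=93): 10/93=0.1075, 18/93=0.1935, 4/93=0.0430, 9/93=0.0968, 20/93=0.2151, 15/93=0.1613, 17/93=0.1828
Proportions for morphospecies I (n=219): 66/219=0.3014, 84/219=0.3836, 3/219=0.0137, 13/219=0.0594, 44/219=0.2009, 6/219=0.0274, 3/219=0.0137
Proportions for morphospecies II (n=80): 11/80=0.1375, 8/80=0.1000, 12/80=0.1500, 17/80=0.2125, 8/80=0.1000, 7/80=0.0875, 17/80=0.2125
Σp_IVᵢ² = 0.1075² + 0.1935² + 0.0430² + 0.0968² + 0.2151² + 0.1613² + 0.1828² = 0.011556 + 0.037442 + 0.001849 + 0.009370 + 0.046268 + 0.026018 + 0.033416 = 0.165919
B_IV = 1 / 0.165919 = 6.0270
Σp_Iᵢ² = 0.3014² + 0.3836² + 0.0137² + 0.0594² + 0.2009² + 0.0274² + 0.0137² = 0.090842 + 0.147149 + 0.000188 + 0.003528 + 0.040361 + 0.000751 + 0.000188 = 0.283007
B_I = 1 / 0.283007 = 3.5335
Σp_IIᵢ² = 0.1375² + 0.1000² + 0.1500² + 0.2125² + 0.1000² + 0.0875² + 0.2125² = 0.018906 + 0.010000 + 0.022500 + 0.045156 + 0.010000 + 0.007656 + 0.045156 = 0.159374
B_II = 1 / 0.159374 = 6.2745
Ranking by B (broadest → narrowest): morphospecies II (6.27) > morphospecies IV (6.03) > morphospecies I (3.53)

morphospecies II > morphospecies IV > morphospecies I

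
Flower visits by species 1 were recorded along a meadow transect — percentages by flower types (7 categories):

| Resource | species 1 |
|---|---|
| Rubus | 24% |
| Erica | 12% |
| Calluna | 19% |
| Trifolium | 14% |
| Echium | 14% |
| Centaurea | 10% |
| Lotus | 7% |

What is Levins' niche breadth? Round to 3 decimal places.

6.165

Convert percentages to proportions (divide by 100).
Σpᵢ² = 0.24² + 0.12² + 0.19² + 0.14² + 0.14² + 0.10² + 0.07² = 0.0576 + 0.0144 + 0.0361 + 0.0196 + 0.0196 + 0.0100 + 0.0049 = 0.1622
B = 1 / 0.1622 = 6.16523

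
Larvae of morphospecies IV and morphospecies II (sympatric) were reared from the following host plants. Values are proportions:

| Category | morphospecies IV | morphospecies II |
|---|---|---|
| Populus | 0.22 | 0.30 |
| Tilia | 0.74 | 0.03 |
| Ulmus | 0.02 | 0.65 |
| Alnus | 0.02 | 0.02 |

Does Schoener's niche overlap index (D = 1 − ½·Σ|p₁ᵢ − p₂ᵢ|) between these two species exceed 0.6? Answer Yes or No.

Σ|p₁ᵢ − p₂ᵢ| = 0.08 + 0.71 + 0.63 + 0.00 = 1.42
D = 1 − ½ × 1.42 = 1 − 0.710 = 0.2900
D = 0.2900 < 0.6 → No.

No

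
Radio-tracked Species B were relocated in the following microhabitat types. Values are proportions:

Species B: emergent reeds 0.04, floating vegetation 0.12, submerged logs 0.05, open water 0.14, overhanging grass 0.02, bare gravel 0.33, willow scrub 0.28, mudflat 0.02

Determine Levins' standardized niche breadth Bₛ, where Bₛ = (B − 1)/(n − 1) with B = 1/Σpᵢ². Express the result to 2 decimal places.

Σpᵢ² = 0.04² + 0.12² + 0.05² + 0.14² + 0.02² + 0.33² + 0.28² + 0.02² = 0.0016 + 0.0144 + 0.0025 + 0.0196 + 0.0004 + 0.1089 + 0.0784 + 0.0004 = 0.2262
B = 1 / 0.2262 = 4.4209
Bₛ = (B − 1)/(n − 1) = (4.4209 − 1)/(8 − 1) = 3.4209/7 = 0.4887

0.49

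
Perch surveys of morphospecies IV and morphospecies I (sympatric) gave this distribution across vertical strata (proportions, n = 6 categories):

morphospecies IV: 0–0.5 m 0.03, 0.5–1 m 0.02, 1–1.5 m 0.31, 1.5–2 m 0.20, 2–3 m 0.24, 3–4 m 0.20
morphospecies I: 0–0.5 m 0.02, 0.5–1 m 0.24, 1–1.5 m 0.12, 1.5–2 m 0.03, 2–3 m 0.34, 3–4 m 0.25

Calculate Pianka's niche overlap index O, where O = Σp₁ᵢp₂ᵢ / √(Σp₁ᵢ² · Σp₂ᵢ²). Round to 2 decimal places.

Σ p₁ᵢp₂ᵢ = 0.0006 + 0.0048 + 0.0372 + 0.0060 + 0.0816 + 0.0500 = 0.1802
Σp_1ᵢ² = 0.03² + 0.02² + 0.31² + 0.20² + 0.24² + 0.20² = 0.0009 + 0.0004 + 0.0961 + 0.0400 + 0.0576 + 0.0400 = 0.2350
Σp_2ᵢ² = 0.02² + 0.24² + 0.12² + 0.03² + 0.34² + 0.25² = 0.0004 + 0.0576 + 0.0144 + 0.0009 + 0.1156 + 0.0625 = 0.2514
O = 0.1802 / √(0.2350 × 0.2514) = 0.1802 / 0.24306 = 0.7414

0.74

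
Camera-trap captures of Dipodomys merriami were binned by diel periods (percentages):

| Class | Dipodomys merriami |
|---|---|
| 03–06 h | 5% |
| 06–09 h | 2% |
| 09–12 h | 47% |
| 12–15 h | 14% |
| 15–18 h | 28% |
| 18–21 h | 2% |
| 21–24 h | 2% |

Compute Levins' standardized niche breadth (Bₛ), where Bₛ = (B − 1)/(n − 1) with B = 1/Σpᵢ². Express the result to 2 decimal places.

0.35

Convert percentages to proportions (divide by 100).
Σpᵢ² = 0.05² + 0.02² + 0.47² + 0.14² + 0.28² + 0.02² + 0.02² = 0.0025 + 0.0004 + 0.2209 + 0.0196 + 0.0784 + 0.0004 + 0.0004 = 0.3226
B = 1 / 0.3226 = 3.0998
Bₛ = (B − 1)/(n − 1) = (3.0998 − 1)/(7 − 1) = 2.0998/6 = 0.3500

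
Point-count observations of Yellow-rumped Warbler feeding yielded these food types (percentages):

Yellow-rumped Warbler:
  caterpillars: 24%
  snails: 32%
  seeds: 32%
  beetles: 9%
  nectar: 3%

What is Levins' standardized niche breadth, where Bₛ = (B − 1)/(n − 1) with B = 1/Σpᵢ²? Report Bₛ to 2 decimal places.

0.67

Convert percentages to proportions (divide by 100).
Σpᵢ² = 0.24² + 0.32² + 0.32² + 0.09² + 0.03² = 0.0576 + 0.1024 + 0.1024 + 0.0081 + 0.0009 = 0.2714
B = 1 / 0.2714 = 3.6846
Bₛ = (B − 1)/(n − 1) = (3.6846 − 1)/(5 − 1) = 2.6846/4 = 0.6712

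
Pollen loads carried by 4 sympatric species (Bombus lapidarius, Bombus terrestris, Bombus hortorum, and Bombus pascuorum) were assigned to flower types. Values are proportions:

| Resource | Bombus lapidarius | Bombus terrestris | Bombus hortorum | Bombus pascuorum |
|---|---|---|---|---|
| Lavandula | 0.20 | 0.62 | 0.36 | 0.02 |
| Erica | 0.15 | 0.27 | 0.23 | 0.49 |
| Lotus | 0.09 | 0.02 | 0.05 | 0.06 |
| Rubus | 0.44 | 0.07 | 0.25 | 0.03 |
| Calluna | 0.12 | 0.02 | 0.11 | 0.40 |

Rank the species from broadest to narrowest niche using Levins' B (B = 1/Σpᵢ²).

Bombus hortorum > Bombus lapidarius > Bombus pascuorum > Bombus terrestris

Σp_lapiᵢ² = 0.20² + 0.15² + 0.09² + 0.44² + 0.12² = 0.0400 + 0.0225 + 0.0081 + 0.1936 + 0.0144 = 0.2786
B_lapi = 1 / 0.2786 = 3.5894
Σp_terrᵢ² = 0.62² + 0.27² + 0.02² + 0.07² + 0.02² = 0.3844 + 0.0729 + 0.0004 + 0.0049 + 0.0004 = 0.4630
B_terr = 1 / 0.4630 = 2.1598
Σp_hortᵢ² = 0.36² + 0.23² + 0.05² + 0.25² + 0.11² = 0.1296 + 0.0529 + 0.0025 + 0.0625 + 0.0121 = 0.2596
B_hort = 1 / 0.2596 = 3.8521
Σp_pascᵢ² = 0.02² + 0.49² + 0.06² + 0.03² + 0.40² = 0.0004 + 0.2401 + 0.0036 + 0.0009 + 0.1600 = 0.4050
B_pasc = 1 / 0.4050 = 2.4691
Ranking by B (broadest → narrowest): Bombus hortorum (3.85) > Bombus lapidarius (3.59) > Bombus pascuorum (2.47) > Bombus terrestris (2.16)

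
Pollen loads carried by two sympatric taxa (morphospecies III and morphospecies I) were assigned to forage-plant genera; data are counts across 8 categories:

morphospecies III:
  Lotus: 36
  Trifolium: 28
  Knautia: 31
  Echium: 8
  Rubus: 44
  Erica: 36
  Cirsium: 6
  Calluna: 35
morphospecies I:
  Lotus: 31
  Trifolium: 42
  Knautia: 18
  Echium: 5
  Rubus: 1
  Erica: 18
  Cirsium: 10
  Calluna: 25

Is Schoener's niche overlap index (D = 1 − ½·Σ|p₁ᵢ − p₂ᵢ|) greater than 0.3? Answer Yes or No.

Proportions for morphospecies III (n=224): 36/224=0.1607, 28/224=0.1250, 31/224=0.1384, 8/224=0.0357, 44/224=0.1964, 36/224=0.1607, 6/224=0.0268, 35/224=0.1563
Proportions for morphospecies I (n=150): 31/150=0.2067, 42/150=0.2800, 18/150=0.1200, 5/150=0.0333, 1/150=0.0067, 18/150=0.1200, 10/150=0.0667, 25/150=0.1667
Σ|p₁ᵢ − p₂ᵢ| = 0.0460 + 0.1550 + 0.0184 + 0.0024 + 0.1897 + 0.0407 + 0.0399 + 0.0104 = 0.5025
D = 1 − ½ × 0.5025 = 1 − 0.25125 = 0.74875
D = 0.74875 > 0.3 → Yes.

Yes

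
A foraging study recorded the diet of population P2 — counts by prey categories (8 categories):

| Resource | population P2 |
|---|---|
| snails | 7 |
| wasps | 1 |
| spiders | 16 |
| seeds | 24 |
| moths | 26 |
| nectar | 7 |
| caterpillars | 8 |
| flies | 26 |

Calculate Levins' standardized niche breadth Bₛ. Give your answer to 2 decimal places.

0.66

Proportions for population P2 (n=115): 7/115=0.0609, 1/115=0.0087, 16/115=0.1391, 24/115=0.2087, 26/115=0.2261, 7/115=0.0609, 8/115=0.0696, 26/115=0.2261
Σpᵢ² = 0.0609² + 0.0087² + 0.1391² + 0.2087² + 0.2261² + 0.0609² + 0.0696² + 0.2261² = 0.003709 + 0.000076 + 0.019349 + 0.043556 + 0.051121 + 0.003709 + 0.004844 + 0.051121 = 0.177485
B = 1 / 0.177485 = 5.6343
Bₛ = (B − 1)/(n − 1) = (5.6343 − 1)/(8 − 1) = 4.6343/7 = 0.6620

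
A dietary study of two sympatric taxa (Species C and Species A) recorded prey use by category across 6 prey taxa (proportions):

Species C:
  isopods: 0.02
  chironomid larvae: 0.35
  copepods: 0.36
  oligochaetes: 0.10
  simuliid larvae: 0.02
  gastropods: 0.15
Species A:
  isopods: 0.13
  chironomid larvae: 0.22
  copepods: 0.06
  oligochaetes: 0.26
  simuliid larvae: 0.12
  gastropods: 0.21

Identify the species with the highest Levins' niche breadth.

Σp_Cᵢ² = 0.02² + 0.35² + 0.36² + 0.10² + 0.02² + 0.15² = 0.0004 + 0.1225 + 0.1296 + 0.0100 + 0.0004 + 0.0225 = 0.2854
B_C = 1 / 0.2854 = 3.5039
Σp_Aᵢ² = 0.13² + 0.22² + 0.06² + 0.26² + 0.12² + 0.21² = 0.0169 + 0.0484 + 0.0036 + 0.0676 + 0.0144 + 0.0441 = 0.1950
B_A = 1 / 0.1950 = 5.1282
Highest B → broadest niche (most generalist): Species A (B = 5.13).

Species A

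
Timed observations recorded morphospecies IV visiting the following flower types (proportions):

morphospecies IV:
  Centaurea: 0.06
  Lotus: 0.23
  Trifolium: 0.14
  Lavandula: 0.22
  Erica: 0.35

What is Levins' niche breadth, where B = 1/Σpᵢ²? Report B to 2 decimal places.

Σpᵢ² = 0.06² + 0.23² + 0.14² + 0.22² + 0.35² = 0.0036 + 0.0529 + 0.0196 + 0.0484 + 0.1225 = 0.2470
B = 1 / 0.2470 = 4.0486

4.05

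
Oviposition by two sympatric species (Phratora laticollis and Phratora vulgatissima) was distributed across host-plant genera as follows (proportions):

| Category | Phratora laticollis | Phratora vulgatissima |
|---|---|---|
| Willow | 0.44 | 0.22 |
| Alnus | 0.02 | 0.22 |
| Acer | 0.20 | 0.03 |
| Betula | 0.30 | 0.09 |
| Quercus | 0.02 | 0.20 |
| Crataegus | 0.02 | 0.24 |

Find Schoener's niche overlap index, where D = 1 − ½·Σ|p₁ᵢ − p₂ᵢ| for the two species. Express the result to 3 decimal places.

Σ|p₁ᵢ − p₂ᵢ| = 0.22 + 0.20 + 0.17 + 0.21 + 0.18 + 0.22 = 1.20
D = 1 − ½ × 1.20 = 1 − 0.600 = 0.40000

0.400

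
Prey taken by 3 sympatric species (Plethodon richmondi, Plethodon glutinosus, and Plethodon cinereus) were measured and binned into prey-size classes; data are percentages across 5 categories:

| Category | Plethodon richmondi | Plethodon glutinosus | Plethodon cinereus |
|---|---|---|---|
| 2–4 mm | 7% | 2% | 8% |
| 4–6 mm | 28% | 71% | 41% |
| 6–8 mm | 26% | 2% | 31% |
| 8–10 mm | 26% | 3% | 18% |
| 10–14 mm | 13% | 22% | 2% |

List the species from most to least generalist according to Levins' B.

Convert percentages to proportions (divide by 100).
Σp_richᵢ² = 0.07² + 0.28² + 0.26² + 0.26² + 0.13² = 0.0049 + 0.0784 + 0.0676 + 0.0676 + 0.0169 = 0.2354
B_rich = 1 / 0.2354 = 4.2481
Σp_glutᵢ² = 0.02² + 0.71² + 0.02² + 0.03² + 0.22² = 0.0004 + 0.5041 + 0.0004 + 0.0009 + 0.0484 = 0.5542
B_glut = 1 / 0.5542 = 1.8044
Σp_cineᵢ² = 0.08² + 0.41² + 0.31² + 0.18² + 0.02² = 0.0064 + 0.1681 + 0.0961 + 0.0324 + 0.0004 = 0.3034
B_cine = 1 / 0.3034 = 3.2960
Ranking by B (broadest → narrowest): Plethodon richmondi (4.25) > Plethodon cinereus (3.30) > Plethodon glutinosus (1.80)

Plethodon richmondi > Plethodon cinereus > Plethodon glutinosus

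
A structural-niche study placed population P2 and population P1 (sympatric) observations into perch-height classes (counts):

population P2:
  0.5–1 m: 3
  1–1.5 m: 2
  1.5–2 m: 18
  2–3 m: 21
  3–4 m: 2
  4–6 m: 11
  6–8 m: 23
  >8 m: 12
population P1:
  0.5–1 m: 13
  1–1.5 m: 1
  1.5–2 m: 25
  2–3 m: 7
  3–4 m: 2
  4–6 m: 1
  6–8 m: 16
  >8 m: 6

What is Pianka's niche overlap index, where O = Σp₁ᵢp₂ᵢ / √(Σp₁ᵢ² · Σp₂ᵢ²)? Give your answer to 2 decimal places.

0.82

Proportions for population P2 (n=92): 3/92=0.0326, 2/92=0.0217, 18/92=0.1957, 21/92=0.2283, 2/92=0.0217, 11/92=0.1196, 23/92=0.2500, 12/92=0.1304
Proportions for population P1 (n=71): 13/71=0.1831, 1/71=0.0141, 25/71=0.3521, 7/71=0.0986, 2/71=0.0282, 1/71=0.0141, 16/71=0.2254, 6/71=0.0845
Σ p₁ᵢp₂ᵢ = 0.005969 + 0.000306 + 0.068906 + 0.022510 + 0.000612 + 0.001686 + 0.056350 + 0.011019 = 0.167358
Σp_1ᵢ² = 0.0326² + 0.0217² + 0.1957² + 0.2283² + 0.0217² + 0.1196² + 0.2500² + 0.1304² = 0.001063 + 0.000471 + 0.038298 + 0.052121 + 0.000471 + 0.014304 + 0.062500 + 0.017004 = 0.186232
Σp_2ᵢ² = 0.1831² + 0.0141² + 0.3521² + 0.0986² + 0.0282² + 0.0141² + 0.2254² + 0.0845² = 0.033526 + 0.000199 + 0.123974 + 0.009722 + 0.000795 + 0.000199 + 0.050805 + 0.007140 = 0.226360
O = 0.167358 / √(0.186232 × 0.226360) = 0.167358 / 0.2053180 = 0.8151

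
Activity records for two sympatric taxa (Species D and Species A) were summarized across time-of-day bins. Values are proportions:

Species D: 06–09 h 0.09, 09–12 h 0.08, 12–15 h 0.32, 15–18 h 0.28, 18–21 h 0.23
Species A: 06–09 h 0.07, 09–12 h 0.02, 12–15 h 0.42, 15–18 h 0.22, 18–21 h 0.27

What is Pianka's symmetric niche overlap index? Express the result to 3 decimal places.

0.970

Σ p₁ᵢp₂ᵢ = 0.0063 + 0.0016 + 0.1344 + 0.0616 + 0.0621 = 0.2660
Σp_1ᵢ² = 0.09² + 0.08² + 0.32² + 0.28² + 0.23² = 0.0081 + 0.0064 + 0.1024 + 0.0784 + 0.0529 = 0.2482
Σp_2ᵢ² = 0.07² + 0.02² + 0.42² + 0.22² + 0.27² = 0.0049 + 0.0004 + 0.1764 + 0.0484 + 0.0729 = 0.3030
O = 0.2660 / √(0.2482 × 0.3030) = 0.2660 / 0.274235 = 0.96997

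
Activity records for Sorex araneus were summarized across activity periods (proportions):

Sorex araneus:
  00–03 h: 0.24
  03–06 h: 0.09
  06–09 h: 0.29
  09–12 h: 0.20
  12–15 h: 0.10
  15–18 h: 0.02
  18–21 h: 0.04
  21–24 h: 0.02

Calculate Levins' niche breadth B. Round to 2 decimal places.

Σpᵢ² = 0.24² + 0.09² + 0.29² + 0.20² + 0.10² + 0.02² + 0.04² + 0.02² = 0.0576 + 0.0081 + 0.0841 + 0.0400 + 0.0100 + 0.0004 + 0.0016 + 0.0004 = 0.2022
B = 1 / 0.2022 = 4.9456

4.95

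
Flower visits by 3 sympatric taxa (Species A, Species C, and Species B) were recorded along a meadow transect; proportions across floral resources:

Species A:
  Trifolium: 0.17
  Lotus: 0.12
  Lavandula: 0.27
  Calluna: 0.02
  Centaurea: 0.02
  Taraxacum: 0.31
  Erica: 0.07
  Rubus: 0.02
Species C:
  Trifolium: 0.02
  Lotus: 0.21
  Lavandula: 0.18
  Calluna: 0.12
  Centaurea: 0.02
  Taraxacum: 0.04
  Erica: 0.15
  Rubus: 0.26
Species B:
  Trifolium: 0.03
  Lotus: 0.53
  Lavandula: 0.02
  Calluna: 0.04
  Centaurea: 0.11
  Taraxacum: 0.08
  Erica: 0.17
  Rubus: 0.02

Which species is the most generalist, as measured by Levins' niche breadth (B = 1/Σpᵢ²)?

Species C

Σp_Aᵢ² = 0.17² + 0.12² + 0.27² + 0.02² + 0.02² + 0.31² + 0.07² + 0.02² = 0.0289 + 0.0144 + 0.0729 + 0.0004 + 0.0004 + 0.0961 + 0.0049 + 0.0004 = 0.2184
B_A = 1 / 0.2184 = 4.5788
Σp_Cᵢ² = 0.02² + 0.21² + 0.18² + 0.12² + 0.02² + 0.04² + 0.15² + 0.26² = 0.0004 + 0.0441 + 0.0324 + 0.0144 + 0.0004 + 0.0016 + 0.0225 + 0.0676 = 0.1834
B_C = 1 / 0.1834 = 5.4526
Σp_Bᵢ² = 0.03² + 0.53² + 0.02² + 0.04² + 0.11² + 0.08² + 0.17² + 0.02² = 0.0009 + 0.2809 + 0.0004 + 0.0016 + 0.0121 + 0.0064 + 0.0289 + 0.0004 = 0.3316
B_B = 1 / 0.3316 = 3.0157
Highest B → broadest niche (most generalist): Species C (B = 5.45).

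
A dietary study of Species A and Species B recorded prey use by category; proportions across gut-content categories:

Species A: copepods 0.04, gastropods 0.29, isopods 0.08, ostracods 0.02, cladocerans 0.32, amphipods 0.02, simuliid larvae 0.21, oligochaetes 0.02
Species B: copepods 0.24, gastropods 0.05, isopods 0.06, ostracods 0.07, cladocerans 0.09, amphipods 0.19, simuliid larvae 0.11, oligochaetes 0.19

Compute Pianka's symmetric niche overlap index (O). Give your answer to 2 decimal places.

0.46

Σ p₁ᵢp₂ᵢ = 0.0096 + 0.0145 + 0.0048 + 0.0014 + 0.0288 + 0.0038 + 0.0231 + 0.0038 = 0.0898
Σp_1ᵢ² = 0.04² + 0.29² + 0.08² + 0.02² + 0.32² + 0.02² + 0.21² + 0.02² = 0.0016 + 0.0841 + 0.0064 + 0.0004 + 0.1024 + 0.0004 + 0.0441 + 0.0004 = 0.2398
Σp_2ᵢ² = 0.24² + 0.05² + 0.06² + 0.07² + 0.09² + 0.19² + 0.11² + 0.19² = 0.0576 + 0.0025 + 0.0036 + 0.0049 + 0.0081 + 0.0361 + 0.0121 + 0.0361 = 0.1610
O = 0.0898 / √(0.2398 × 0.1610) = 0.0898 / 0.19649 = 0.4570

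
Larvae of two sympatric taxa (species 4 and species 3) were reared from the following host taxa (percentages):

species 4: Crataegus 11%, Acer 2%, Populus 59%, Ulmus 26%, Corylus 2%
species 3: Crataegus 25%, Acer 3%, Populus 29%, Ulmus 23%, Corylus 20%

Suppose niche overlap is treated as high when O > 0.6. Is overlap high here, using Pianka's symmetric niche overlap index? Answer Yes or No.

Convert percentages to proportions (divide by 100).
Σ p₁ᵢp₂ᵢ = 0.0275 + 0.0006 + 0.1711 + 0.0598 + 0.0040 = 0.2630
Σp_1ᵢ² = 0.11² + 0.02² + 0.59² + 0.26² + 0.02² = 0.0121 + 0.0004 + 0.3481 + 0.0676 + 0.0004 = 0.4286
Σp_2ᵢ² = 0.25² + 0.03² + 0.29² + 0.23² + 0.20² = 0.0625 + 0.0009 + 0.0841 + 0.0529 + 0.0400 = 0.2404
O = 0.2630 / √(0.4286 × 0.2404) = 0.2630 / 0.32099 = 0.8193
O = 0.8193 > 0.6 → Yes.

Yes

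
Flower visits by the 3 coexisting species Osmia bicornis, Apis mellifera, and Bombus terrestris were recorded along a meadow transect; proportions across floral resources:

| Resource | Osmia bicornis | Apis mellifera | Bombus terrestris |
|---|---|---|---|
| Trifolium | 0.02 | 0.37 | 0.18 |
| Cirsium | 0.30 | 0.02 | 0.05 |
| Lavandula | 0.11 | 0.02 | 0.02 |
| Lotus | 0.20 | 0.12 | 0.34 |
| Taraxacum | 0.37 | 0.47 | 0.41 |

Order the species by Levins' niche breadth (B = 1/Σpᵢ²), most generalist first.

Σp_bicoᵢ² = 0.02² + 0.30² + 0.11² + 0.20² + 0.37² = 0.0004 + 0.0900 + 0.0121 + 0.0400 + 0.1369 = 0.2794
B_bico = 1 / 0.2794 = 3.5791
Σp_mellᵢ² = 0.37² + 0.02² + 0.02² + 0.12² + 0.47² = 0.1369 + 0.0004 + 0.0004 + 0.0144 + 0.2209 = 0.3730
B_mell = 1 / 0.3730 = 2.6810
Σp_terrᵢ² = 0.18² + 0.05² + 0.02² + 0.34² + 0.41² = 0.0324 + 0.0025 + 0.0004 + 0.1156 + 0.1681 = 0.3190
B_terr = 1 / 0.3190 = 3.1348
Ranking by B (broadest → narrowest): Osmia bicornis (3.58) > Bombus terrestris (3.13) > Apis mellifera (2.68)

Osmia bicornis > Bombus terrestris > Apis mellifera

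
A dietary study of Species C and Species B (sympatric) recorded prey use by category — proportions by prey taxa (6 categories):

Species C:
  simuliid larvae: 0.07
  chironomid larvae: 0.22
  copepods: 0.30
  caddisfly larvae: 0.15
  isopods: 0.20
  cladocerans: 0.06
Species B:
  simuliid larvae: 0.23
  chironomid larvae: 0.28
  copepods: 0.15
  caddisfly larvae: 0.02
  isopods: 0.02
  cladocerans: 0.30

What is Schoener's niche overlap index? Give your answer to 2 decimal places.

0.54

Σ|p₁ᵢ − p₂ᵢ| = 0.16 + 0.06 + 0.15 + 0.13 + 0.18 + 0.24 = 0.92
D = 1 − ½ × 0.92 = 1 − 0.460 = 0.5400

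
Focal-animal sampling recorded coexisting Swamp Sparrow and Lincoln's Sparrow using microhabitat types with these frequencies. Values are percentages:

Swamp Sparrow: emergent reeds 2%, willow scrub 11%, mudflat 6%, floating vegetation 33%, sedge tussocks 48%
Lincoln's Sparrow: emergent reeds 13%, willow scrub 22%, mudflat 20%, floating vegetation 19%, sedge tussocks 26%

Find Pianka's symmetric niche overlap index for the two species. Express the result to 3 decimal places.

0.830

Convert percentages to proportions (divide by 100).
Σ p₁ᵢp₂ᵢ = 0.0026 + 0.0242 + 0.0120 + 0.0627 + 0.1248 = 0.2263
Σp_1ᵢ² = 0.02² + 0.11² + 0.06² + 0.33² + 0.48² = 0.0004 + 0.0121 + 0.0036 + 0.1089 + 0.2304 = 0.3554
Σp_2ᵢ² = 0.13² + 0.22² + 0.20² + 0.19² + 0.26² = 0.0169 + 0.0484 + 0.0400 + 0.0361 + 0.0676 = 0.2090
O = 0.2263 / √(0.3554 × 0.2090) = 0.2263 / 0.272541 = 0.83033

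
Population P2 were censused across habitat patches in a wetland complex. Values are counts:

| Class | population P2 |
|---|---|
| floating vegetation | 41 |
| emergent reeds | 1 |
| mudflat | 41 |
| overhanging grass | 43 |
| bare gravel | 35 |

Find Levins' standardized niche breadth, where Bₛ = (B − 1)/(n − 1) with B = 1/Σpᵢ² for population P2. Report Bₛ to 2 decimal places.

0.76

Proportions for population P2 (n=161): 41/161=0.2547, 1/161=0.0062, 41/161=0.2547, 43/161=0.2671, 35/161=0.2174
Σpᵢ² = 0.2547² + 0.0062² + 0.2547² + 0.2671² + 0.2174² = 0.064872 + 0.000038 + 0.064872 + 0.071342 + 0.047263 = 0.248387
B = 1 / 0.248387 = 4.0260
Bₛ = (B − 1)/(n − 1) = (4.0260 − 1)/(5 − 1) = 3.0260/4 = 0.7565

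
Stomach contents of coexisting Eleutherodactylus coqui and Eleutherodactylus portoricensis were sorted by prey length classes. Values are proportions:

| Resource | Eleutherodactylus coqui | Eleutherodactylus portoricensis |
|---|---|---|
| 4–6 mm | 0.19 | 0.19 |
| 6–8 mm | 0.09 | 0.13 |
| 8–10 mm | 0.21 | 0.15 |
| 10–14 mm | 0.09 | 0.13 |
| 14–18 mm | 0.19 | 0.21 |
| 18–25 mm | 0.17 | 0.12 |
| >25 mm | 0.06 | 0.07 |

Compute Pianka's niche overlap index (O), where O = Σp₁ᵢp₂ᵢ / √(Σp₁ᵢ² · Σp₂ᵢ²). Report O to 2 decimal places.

0.97

Σ p₁ᵢp₂ᵢ = 0.0361 + 0.0117 + 0.0315 + 0.0117 + 0.0399 + 0.0204 + 0.0042 = 0.1555
Σp_1ᵢ² = 0.19² + 0.09² + 0.21² + 0.09² + 0.19² + 0.17² + 0.06² = 0.0361 + 0.0081 + 0.0441 + 0.0081 + 0.0361 + 0.0289 + 0.0036 = 0.1650
Σp_2ᵢ² = 0.19² + 0.13² + 0.15² + 0.13² + 0.21² + 0.12² + 0.07² = 0.0361 + 0.0169 + 0.0225 + 0.0169 + 0.0441 + 0.0144 + 0.0049 = 0.1558
O = 0.1555 / √(0.1650 × 0.1558) = 0.1555 / 0.16033 = 0.9699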